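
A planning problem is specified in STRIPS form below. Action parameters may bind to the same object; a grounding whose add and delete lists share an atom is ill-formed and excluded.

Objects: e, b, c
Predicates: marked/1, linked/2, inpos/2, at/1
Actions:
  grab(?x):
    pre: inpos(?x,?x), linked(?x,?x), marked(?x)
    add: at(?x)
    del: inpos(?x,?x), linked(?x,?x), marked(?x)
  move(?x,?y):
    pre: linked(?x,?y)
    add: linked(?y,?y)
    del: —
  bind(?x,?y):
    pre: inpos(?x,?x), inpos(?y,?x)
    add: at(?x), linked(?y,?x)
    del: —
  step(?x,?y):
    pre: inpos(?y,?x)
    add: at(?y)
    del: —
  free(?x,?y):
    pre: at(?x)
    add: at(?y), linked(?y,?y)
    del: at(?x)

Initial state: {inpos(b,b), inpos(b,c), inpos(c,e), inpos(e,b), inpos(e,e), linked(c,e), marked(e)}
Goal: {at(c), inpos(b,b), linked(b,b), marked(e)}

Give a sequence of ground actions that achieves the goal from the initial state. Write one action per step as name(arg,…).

bind(b,b); step(e,c)

1. bind(b,b)  →  {at(b), inpos(b,b), inpos(b,c), inpos(c,e), inpos(e,b), inpos(e,e), linked(b,b), linked(c,e), marked(e)}
2. step(e,c)  →  {at(b), at(c), inpos(b,b), inpos(b,c), inpos(c,e), inpos(e,b), inpos(e,e), linked(b,b), linked(c,e), marked(e)}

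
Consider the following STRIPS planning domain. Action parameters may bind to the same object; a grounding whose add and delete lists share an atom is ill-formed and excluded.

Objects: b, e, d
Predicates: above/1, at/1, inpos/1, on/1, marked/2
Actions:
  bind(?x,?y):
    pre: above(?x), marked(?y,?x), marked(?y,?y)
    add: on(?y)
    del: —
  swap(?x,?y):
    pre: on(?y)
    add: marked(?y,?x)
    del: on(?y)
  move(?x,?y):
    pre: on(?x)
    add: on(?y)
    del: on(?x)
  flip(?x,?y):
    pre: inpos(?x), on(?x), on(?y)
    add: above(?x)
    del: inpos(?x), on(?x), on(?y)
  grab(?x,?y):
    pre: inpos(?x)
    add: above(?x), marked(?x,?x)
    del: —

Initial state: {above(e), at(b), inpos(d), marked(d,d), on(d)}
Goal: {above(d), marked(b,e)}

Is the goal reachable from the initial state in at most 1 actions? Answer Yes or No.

1. move(d,b)  →  {above(e), at(b), inpos(d), marked(d,d), on(b)}
2. swap(e,b)  →  {above(e), at(b), inpos(d), marked(b,e), marked(d,d)}
3. grab(d,b)  →  {above(d), above(e), at(b), inpos(d), marked(b,e), marked(d,d)}
optimal plan length = 3; 3 > 1

No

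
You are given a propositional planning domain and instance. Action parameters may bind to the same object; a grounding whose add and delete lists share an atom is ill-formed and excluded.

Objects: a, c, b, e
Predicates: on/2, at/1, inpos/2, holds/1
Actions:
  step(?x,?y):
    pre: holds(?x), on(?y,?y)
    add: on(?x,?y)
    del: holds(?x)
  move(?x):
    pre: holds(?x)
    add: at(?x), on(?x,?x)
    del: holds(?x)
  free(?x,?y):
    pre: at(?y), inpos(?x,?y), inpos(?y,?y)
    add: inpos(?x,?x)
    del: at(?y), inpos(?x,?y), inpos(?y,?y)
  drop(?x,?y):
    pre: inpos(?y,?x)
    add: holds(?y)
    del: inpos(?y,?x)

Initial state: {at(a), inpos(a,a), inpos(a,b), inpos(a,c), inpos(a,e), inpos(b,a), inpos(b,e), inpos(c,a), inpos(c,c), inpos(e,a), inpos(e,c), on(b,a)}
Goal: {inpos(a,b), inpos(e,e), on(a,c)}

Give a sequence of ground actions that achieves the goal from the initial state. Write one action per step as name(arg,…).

free(e,a); drop(a,c); move(c); drop(c,a); step(a,c)

1. free(e,a)  →  {inpos(a,b), inpos(a,c), inpos(a,e), inpos(b,a), inpos(b,e), inpos(c,a), inpos(c,c), inpos(e,c), inpos(e,e), on(b,a)}
2. drop(a,c)  →  {holds(c), inpos(a,b), inpos(a,c), inpos(a,e), inpos(b,a), inpos(b,e), inpos(c,c), inpos(e,c), inpos(e,e), on(b,a)}
3. move(c)  →  {at(c), inpos(a,b), inpos(a,c), inpos(a,e), inpos(b,a), inpos(b,e), inpos(c,c), inpos(e,c), inpos(e,e), on(b,a), on(c,c)}
4. drop(c,a)  →  {at(c), holds(a), inpos(a,b), inpos(a,e), inpos(b,a), inpos(b,e), inpos(c,c), inpos(e,c), inpos(e,e), on(b,a), on(c,c)}
5. step(a,c)  →  {at(c), inpos(a,b), inpos(a,e), inpos(b,a), inpos(b,e), inpos(c,c), inpos(e,c), inpos(e,e), on(a,c), on(b,a), on(c,c)}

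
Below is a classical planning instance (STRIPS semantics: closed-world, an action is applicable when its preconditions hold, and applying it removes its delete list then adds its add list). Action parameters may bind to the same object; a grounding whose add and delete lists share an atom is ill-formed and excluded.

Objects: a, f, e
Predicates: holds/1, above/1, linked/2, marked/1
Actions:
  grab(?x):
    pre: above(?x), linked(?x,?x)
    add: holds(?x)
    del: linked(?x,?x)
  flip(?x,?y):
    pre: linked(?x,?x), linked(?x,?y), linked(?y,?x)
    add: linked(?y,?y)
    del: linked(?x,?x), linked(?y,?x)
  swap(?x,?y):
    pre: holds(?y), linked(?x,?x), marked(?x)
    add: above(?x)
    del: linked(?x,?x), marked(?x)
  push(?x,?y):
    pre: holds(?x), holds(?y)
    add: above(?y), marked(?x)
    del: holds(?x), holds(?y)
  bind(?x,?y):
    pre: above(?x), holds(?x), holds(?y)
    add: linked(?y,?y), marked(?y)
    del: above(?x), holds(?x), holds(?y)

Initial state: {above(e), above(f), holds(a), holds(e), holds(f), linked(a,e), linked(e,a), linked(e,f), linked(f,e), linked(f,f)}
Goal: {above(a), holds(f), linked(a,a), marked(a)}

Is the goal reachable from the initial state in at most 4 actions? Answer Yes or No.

1. flip(f,e)  →  {above(e), above(f), holds(a), holds(e), holds(f), linked(a,e), linked(e,a), linked(e,e), linked(f,e)}
2. flip(e,a)  →  {above(e), above(f), holds(a), holds(e), holds(f), linked(a,a), linked(e,a), linked(f,e)}
3. push(a,a)  →  {above(a), above(e), above(f), holds(e), holds(f), linked(a,a), linked(e,a), linked(f,e), marked(a)}
optimal plan length = 3; 3 ≤ 4

Yes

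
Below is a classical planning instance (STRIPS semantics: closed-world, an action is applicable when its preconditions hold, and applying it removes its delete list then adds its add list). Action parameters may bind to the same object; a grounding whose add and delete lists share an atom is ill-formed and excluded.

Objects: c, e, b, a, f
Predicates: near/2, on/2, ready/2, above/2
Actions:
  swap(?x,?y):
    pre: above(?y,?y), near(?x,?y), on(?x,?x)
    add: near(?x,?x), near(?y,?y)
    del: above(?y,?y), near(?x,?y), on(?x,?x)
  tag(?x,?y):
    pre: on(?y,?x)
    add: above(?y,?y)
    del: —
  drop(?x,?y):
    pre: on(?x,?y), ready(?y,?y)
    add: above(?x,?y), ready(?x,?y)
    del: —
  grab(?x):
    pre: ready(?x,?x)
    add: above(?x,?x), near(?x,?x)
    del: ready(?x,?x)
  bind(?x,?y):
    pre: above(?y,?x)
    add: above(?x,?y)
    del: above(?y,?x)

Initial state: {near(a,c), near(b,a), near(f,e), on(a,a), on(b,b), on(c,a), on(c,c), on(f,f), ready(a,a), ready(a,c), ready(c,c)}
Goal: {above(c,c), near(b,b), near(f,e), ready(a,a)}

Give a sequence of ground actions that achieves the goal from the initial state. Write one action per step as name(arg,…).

tag(c,c); tag(a,a); swap(b,a)

1. tag(c,c)  →  {above(c,c), near(a,c), near(b,a), near(f,e), on(a,a), on(b,b), on(c,a), on(c,c), on(f,f), ready(a,a), ready(a,c), ready(c,c)}
2. tag(a,a)  →  {above(a,a), above(c,c), near(a,c), near(b,a), near(f,e), on(a,a), on(b,b), on(c,a), on(c,c), on(f,f), ready(a,a), ready(a,c), ready(c,c)}
3. swap(b,a)  →  {above(c,c), near(a,a), near(a,c), near(b,b), near(f,e), on(a,a), on(c,a), on(c,c), on(f,f), ready(a,a), ready(a,c), ready(c,c)}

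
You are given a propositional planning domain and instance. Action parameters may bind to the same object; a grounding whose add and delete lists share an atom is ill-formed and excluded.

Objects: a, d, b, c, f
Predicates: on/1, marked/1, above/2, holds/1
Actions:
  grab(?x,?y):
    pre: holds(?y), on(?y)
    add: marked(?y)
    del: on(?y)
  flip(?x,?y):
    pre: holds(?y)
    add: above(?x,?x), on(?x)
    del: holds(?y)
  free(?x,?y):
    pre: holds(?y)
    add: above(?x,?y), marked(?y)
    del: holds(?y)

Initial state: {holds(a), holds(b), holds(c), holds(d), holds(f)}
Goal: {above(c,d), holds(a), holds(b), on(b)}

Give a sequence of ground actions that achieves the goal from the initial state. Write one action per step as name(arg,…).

1. flip(b,c)  →  {above(b,b), holds(a), holds(b), holds(d), holds(f), on(b)}
2. free(c,d)  →  {above(b,b), above(c,d), holds(a), holds(b), holds(f), marked(d), on(b)}

flip(b,c); free(c,d)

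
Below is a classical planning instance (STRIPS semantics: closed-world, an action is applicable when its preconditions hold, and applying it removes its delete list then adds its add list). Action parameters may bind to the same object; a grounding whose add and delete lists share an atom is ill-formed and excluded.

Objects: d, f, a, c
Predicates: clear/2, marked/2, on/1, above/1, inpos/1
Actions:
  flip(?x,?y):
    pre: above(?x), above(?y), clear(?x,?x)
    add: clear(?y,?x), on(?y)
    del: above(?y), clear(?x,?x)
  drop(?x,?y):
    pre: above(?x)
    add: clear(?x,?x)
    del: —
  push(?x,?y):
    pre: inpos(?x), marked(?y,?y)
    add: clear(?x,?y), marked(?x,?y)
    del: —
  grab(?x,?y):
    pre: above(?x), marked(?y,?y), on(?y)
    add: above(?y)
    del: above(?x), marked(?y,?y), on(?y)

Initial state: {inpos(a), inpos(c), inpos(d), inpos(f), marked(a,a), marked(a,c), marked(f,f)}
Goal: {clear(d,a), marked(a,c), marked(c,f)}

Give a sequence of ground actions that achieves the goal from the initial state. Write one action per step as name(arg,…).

push(d,a); push(c,f)

1. push(d,a)  →  {clear(d,a), inpos(a), inpos(c), inpos(d), inpos(f), marked(a,a), marked(a,c), marked(d,a), marked(f,f)}
2. push(c,f)  →  {clear(c,f), clear(d,a), inpos(a), inpos(c), inpos(d), inpos(f), marked(a,a), marked(a,c), marked(c,f), marked(d,a), marked(f,f)}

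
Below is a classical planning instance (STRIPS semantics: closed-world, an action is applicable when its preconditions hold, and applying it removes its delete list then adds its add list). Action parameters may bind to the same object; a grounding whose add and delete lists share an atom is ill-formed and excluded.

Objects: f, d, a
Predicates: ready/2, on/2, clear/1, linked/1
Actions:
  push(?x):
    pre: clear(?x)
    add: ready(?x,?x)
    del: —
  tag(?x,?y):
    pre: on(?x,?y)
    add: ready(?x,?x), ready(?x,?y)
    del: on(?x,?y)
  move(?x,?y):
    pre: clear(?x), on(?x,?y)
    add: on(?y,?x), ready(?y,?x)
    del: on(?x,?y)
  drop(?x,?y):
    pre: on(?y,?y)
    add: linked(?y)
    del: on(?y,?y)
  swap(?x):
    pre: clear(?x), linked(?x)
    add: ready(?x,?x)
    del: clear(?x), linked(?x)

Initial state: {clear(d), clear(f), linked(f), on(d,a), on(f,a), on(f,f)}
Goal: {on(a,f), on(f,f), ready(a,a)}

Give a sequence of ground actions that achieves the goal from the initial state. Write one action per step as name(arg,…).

move(f,a); move(d,a); tag(a,d)

1. move(f,a)  →  {clear(d), clear(f), linked(f), on(a,f), on(d,a), on(f,f), ready(a,f)}
2. move(d,a)  →  {clear(d), clear(f), linked(f), on(a,d), on(a,f), on(f,f), ready(a,d), ready(a,f)}
3. tag(a,d)  →  {clear(d), clear(f), linked(f), on(a,f), on(f,f), ready(a,a), ready(a,d), ready(a,f)}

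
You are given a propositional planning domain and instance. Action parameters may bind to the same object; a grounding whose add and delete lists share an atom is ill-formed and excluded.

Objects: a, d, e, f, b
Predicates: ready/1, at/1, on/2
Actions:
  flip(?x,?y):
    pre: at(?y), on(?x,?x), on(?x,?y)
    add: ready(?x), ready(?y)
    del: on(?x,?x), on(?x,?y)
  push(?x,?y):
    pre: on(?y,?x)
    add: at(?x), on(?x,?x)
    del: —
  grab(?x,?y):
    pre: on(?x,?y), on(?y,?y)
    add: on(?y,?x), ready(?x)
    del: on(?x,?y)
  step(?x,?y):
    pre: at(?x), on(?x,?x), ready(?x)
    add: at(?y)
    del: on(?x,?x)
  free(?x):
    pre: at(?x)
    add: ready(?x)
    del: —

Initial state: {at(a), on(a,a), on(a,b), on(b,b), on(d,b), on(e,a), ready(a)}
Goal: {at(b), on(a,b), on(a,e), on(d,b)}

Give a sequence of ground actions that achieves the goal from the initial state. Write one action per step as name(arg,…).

push(b,a); grab(e,a)

1. push(b,a)  →  {at(a), at(b), on(a,a), on(a,b), on(b,b), on(d,b), on(e,a), ready(a)}
2. grab(e,a)  →  {at(a), at(b), on(a,a), on(a,b), on(a,e), on(b,b), on(d,b), ready(a), ready(e)}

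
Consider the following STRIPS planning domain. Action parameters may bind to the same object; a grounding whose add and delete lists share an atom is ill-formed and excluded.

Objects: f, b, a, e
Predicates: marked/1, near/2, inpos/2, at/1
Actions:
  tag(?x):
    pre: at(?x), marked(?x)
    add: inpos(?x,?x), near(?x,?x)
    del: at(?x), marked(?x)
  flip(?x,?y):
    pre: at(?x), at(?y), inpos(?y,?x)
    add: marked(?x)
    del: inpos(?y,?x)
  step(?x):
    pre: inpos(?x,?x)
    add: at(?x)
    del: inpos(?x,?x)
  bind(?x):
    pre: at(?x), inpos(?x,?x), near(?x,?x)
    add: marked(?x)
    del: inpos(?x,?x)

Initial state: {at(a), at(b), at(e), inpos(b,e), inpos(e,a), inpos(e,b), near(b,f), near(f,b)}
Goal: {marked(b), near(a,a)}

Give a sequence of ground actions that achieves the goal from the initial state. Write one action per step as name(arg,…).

1. flip(b,e)  →  {at(a), at(b), at(e), inpos(b,e), inpos(e,a), marked(b), near(b,f), near(f,b)}
2. flip(a,e)  →  {at(a), at(b), at(e), inpos(b,e), marked(a), marked(b), near(b,f), near(f,b)}
3. tag(a)  →  {at(b), at(e), inpos(a,a), inpos(b,e), marked(b), near(a,a), near(b,f), near(f,b)}

flip(b,e); flip(a,e); tag(a)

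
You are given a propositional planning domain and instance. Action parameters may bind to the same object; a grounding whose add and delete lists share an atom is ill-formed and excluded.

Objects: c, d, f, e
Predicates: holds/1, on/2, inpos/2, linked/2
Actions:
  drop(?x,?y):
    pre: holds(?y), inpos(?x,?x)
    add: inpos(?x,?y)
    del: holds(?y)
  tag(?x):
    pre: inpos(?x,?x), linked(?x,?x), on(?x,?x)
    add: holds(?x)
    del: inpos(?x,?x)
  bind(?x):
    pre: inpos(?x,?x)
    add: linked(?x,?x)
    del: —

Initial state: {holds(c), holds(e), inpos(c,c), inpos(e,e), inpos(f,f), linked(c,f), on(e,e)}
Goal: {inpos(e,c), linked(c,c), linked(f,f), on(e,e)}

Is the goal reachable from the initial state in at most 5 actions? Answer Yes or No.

Yes

1. drop(e,c)  →  {holds(e), inpos(c,c), inpos(e,c), inpos(e,e), inpos(f,f), linked(c,f), on(e,e)}
2. bind(c)  →  {holds(e), inpos(c,c), inpos(e,c), inpos(e,e), inpos(f,f), linked(c,c), linked(c,f), on(e,e)}
3. bind(f)  →  {holds(e), inpos(c,c), inpos(e,c), inpos(e,e), inpos(f,f), linked(c,c), linked(c,f), linked(f,f), on(e,e)}
optimal plan length = 3; 3 ≤ 5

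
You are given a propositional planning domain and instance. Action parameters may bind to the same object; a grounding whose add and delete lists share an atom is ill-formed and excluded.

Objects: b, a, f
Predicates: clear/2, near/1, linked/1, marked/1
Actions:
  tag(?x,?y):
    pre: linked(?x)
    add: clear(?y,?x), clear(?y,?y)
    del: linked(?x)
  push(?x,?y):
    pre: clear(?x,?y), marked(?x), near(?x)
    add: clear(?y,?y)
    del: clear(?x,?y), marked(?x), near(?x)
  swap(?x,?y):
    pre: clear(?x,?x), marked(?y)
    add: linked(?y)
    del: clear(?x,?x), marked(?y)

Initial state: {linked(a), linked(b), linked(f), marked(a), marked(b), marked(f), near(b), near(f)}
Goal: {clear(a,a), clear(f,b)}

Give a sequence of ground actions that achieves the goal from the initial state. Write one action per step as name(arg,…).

1. tag(b,f)  →  {clear(f,b), clear(f,f), linked(a), linked(f), marked(a), marked(b), marked(f), near(b), near(f)}
2. tag(a,a)  →  {clear(a,a), clear(f,b), clear(f,f), linked(f), marked(a), marked(b), marked(f), near(b), near(f)}

tag(b,f); tag(a,a)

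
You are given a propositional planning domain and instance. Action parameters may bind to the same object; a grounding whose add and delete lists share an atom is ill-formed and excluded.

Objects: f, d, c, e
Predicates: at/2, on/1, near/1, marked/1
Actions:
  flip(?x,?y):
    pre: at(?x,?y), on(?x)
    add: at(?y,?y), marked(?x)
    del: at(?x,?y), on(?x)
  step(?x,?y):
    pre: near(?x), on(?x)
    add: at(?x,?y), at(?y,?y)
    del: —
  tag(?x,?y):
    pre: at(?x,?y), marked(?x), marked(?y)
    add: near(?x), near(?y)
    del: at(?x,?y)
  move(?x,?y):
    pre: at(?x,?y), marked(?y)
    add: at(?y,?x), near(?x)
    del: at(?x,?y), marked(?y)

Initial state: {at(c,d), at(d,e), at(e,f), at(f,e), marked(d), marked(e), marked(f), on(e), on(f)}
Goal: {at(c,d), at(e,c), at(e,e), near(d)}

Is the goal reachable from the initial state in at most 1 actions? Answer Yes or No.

No

1. flip(f,e)  →  {at(c,d), at(d,e), at(e,e), at(e,f), marked(d), marked(e), marked(f), on(e)}
2. tag(d,e)  →  {at(c,d), at(e,e), at(e,f), marked(d), marked(e), marked(f), near(d), near(e), on(e)}
3. step(e,c)  →  {at(c,c), at(c,d), at(e,c), at(e,e), at(e,f), marked(d), marked(e), marked(f), near(d), near(e), on(e)}
optimal plan length = 3; 3 > 1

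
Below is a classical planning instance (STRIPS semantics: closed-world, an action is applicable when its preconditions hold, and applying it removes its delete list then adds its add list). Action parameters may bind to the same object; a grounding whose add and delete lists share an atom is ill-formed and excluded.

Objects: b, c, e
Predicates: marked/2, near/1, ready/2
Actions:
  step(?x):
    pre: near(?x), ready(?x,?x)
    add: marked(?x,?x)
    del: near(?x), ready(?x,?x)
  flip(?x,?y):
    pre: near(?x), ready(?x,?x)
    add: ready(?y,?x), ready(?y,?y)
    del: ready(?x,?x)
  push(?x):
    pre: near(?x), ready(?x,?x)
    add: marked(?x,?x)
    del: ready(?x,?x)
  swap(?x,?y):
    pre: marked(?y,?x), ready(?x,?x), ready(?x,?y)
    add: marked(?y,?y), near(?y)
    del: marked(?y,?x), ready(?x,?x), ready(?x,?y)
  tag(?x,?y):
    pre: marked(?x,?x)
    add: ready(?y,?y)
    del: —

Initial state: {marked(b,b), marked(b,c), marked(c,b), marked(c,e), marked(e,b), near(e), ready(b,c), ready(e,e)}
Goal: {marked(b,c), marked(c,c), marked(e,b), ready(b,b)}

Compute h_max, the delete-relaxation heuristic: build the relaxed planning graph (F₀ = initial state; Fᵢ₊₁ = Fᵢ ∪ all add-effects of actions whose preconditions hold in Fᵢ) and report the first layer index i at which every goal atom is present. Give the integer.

2

F0 = init (8 atoms)
F1 = F0 ∪ {marked(e,e), ready(b,b), ready(b,e), ready(c,c), ready(c,e)}  (13 atoms)
F2 = F1 ∪ {marked(c,c), near(c)}  (15 atoms)
goal ⊆ F2  ⇒  h_max = 2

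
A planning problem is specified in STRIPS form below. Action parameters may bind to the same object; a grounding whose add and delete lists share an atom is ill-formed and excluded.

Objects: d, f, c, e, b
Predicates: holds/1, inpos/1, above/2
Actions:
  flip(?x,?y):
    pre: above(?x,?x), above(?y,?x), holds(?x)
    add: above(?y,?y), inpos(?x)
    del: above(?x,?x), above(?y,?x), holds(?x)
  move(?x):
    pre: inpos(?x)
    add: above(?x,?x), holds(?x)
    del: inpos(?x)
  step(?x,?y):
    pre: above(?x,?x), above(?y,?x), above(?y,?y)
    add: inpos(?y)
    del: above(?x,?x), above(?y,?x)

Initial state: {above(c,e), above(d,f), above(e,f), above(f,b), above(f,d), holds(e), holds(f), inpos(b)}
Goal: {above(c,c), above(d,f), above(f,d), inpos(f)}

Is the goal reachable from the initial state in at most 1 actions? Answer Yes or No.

1. move(b)  →  {above(b,b), above(c,e), above(d,f), above(e,f), above(f,b), above(f,d), holds(b), holds(e), holds(f)}
2. flip(b,f)  →  {above(c,e), above(d,f), above(e,f), above(f,d), above(f,f), holds(e), holds(f), inpos(b)}
3. flip(f,e)  →  {above(c,e), above(d,f), above(e,e), above(f,d), holds(e), inpos(b), inpos(f)}
4. flip(e,c)  →  {above(c,c), above(d,f), above(f,d), inpos(b), inpos(e), inpos(f)}
optimal plan length = 4; 4 > 1

No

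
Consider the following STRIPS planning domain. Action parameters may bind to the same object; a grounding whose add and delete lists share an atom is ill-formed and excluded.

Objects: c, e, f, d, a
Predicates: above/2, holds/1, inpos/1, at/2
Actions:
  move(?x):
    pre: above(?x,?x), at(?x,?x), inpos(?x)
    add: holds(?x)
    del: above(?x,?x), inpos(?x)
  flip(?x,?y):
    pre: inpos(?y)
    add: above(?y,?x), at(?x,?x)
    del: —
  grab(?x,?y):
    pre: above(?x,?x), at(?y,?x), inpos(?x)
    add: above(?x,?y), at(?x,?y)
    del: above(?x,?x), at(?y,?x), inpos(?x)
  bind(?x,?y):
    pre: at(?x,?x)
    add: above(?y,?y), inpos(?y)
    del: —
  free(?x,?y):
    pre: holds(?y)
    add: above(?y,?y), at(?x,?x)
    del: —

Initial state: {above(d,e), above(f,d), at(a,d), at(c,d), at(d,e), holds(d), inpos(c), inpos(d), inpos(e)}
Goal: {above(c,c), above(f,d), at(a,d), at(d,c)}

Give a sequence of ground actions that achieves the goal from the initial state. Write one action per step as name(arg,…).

1. flip(c,c)  →  {above(c,c), above(d,e), above(f,d), at(a,d), at(c,c), at(c,d), at(d,e), holds(d), inpos(c), inpos(d), inpos(e)}
2. flip(d,d)  →  {above(c,c), above(d,d), above(d,e), above(f,d), at(a,d), at(c,c), at(c,d), at(d,d), at(d,e), holds(d), inpos(c), inpos(d), inpos(e)}
3. grab(d,c)  →  {above(c,c), above(d,c), above(d,e), above(f,d), at(a,d), at(c,c), at(d,c), at(d,d), at(d,e), holds(d), inpos(c), inpos(e)}

flip(c,c); flip(d,d); grab(d,c)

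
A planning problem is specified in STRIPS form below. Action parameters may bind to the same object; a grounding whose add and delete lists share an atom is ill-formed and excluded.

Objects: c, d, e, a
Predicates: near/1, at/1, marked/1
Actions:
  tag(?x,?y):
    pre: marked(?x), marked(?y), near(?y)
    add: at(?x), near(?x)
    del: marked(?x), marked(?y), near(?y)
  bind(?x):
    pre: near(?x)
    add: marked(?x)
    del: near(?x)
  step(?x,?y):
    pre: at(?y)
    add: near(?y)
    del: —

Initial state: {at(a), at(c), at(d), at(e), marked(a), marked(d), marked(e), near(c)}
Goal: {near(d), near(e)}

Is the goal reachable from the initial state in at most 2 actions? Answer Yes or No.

Yes

1. step(c,d)  →  {at(a), at(c), at(d), at(e), marked(a), marked(d), marked(e), near(c), near(d)}
2. step(c,e)  →  {at(a), at(c), at(d), at(e), marked(a), marked(d), marked(e), near(c), near(d), near(e)}
optimal plan length = 2; 2 ≤ 2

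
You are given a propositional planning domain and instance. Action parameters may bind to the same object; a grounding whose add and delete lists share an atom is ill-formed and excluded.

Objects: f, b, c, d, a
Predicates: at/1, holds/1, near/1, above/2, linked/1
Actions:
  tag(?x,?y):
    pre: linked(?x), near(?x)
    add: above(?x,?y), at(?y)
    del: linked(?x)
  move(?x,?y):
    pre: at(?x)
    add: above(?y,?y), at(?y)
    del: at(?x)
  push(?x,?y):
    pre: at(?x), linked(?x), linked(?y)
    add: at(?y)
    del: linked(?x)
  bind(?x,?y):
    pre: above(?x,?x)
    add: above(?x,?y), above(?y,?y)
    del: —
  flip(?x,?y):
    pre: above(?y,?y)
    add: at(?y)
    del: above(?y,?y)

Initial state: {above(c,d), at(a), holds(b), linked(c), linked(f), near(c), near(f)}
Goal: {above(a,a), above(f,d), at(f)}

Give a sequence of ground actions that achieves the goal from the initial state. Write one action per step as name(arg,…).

1. tag(f,f)  →  {above(c,d), above(f,f), at(a), at(f), holds(b), linked(c), near(c), near(f)}
2. bind(f,d)  →  {above(c,d), above(d,d), above(f,d), above(f,f), at(a), at(f), holds(b), linked(c), near(c), near(f)}
3. bind(f,a)  →  {above(a,a), above(c,d), above(d,d), above(f,a), above(f,d), above(f,f), at(a), at(f), holds(b), linked(c), near(c), near(f)}

tag(f,f); bind(f,d); bind(f,a)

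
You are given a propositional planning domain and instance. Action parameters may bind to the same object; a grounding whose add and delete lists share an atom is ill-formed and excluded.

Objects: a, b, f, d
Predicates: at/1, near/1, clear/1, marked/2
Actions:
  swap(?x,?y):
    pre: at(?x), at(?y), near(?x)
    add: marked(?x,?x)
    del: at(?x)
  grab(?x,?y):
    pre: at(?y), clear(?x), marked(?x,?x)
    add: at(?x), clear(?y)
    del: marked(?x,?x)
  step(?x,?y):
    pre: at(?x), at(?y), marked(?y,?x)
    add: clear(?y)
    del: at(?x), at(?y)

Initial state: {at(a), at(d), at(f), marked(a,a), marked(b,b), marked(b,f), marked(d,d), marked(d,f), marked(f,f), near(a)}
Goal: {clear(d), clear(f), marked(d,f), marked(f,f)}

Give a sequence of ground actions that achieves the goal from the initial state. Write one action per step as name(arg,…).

1. step(f,f)  →  {at(a), at(d), clear(f), marked(a,a), marked(b,b), marked(b,f), marked(d,d), marked(d,f), marked(f,f), near(a)}
2. step(d,d)  →  {at(a), clear(d), clear(f), marked(a,a), marked(b,b), marked(b,f), marked(d,d), marked(d,f), marked(f,f), near(a)}

step(f,f); step(d,d)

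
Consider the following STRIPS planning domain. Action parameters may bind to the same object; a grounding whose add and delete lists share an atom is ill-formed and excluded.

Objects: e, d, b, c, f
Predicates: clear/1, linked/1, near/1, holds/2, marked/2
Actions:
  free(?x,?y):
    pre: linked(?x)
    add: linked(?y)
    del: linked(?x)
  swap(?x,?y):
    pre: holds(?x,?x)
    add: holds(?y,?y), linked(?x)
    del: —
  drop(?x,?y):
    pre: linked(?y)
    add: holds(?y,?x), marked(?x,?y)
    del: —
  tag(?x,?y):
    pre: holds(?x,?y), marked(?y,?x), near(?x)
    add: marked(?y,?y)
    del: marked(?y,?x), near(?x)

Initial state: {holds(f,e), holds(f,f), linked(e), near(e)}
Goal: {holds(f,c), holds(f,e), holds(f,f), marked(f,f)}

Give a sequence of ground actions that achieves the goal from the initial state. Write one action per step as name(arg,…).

free(e,f); drop(c,f); drop(f,f)

1. free(e,f)  →  {holds(f,e), holds(f,f), linked(f), near(e)}
2. drop(c,f)  →  {holds(f,c), holds(f,e), holds(f,f), linked(f), marked(c,f), near(e)}
3. drop(f,f)  →  {holds(f,c), holds(f,e), holds(f,f), linked(f), marked(c,f), marked(f,f), near(e)}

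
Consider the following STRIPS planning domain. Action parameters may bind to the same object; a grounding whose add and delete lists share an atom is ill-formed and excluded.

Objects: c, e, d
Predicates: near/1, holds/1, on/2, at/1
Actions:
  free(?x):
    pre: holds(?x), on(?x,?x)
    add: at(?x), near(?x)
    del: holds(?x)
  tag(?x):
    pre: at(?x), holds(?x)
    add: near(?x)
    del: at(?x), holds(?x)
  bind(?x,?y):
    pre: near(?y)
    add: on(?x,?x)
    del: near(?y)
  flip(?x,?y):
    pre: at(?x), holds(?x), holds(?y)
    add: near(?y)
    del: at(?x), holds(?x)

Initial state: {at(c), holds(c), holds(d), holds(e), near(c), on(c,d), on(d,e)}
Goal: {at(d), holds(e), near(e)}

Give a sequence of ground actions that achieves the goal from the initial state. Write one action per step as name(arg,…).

1. bind(d,c)  →  {at(c), holds(c), holds(d), holds(e), on(c,d), on(d,d), on(d,e)}
2. free(d)  →  {at(c), at(d), holds(c), holds(e), near(d), on(c,d), on(d,d), on(d,e)}
3. flip(c,e)  →  {at(d), holds(e), near(d), near(e), on(c,d), on(d,d), on(d,e)}

bind(d,c); free(d); flip(c,e)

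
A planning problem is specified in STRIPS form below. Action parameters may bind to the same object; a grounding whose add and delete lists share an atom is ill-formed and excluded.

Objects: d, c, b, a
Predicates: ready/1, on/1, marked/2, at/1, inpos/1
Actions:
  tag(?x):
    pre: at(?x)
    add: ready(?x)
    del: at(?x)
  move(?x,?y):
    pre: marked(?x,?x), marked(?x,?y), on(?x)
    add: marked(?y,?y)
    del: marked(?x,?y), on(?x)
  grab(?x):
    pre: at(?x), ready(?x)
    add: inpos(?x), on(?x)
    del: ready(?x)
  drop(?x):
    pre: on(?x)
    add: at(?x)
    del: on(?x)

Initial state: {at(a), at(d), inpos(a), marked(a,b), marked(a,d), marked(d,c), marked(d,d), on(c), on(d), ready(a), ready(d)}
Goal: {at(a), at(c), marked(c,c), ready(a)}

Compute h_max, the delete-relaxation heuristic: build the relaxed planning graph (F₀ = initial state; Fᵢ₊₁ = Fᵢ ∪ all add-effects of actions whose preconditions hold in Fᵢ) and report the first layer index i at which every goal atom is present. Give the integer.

1

F0 = init (11 atoms)
F1 = F0 ∪ {at(c), inpos(d), marked(c,c), on(a)}  (15 atoms)
goal ⊆ F1  ⇒  h_max = 1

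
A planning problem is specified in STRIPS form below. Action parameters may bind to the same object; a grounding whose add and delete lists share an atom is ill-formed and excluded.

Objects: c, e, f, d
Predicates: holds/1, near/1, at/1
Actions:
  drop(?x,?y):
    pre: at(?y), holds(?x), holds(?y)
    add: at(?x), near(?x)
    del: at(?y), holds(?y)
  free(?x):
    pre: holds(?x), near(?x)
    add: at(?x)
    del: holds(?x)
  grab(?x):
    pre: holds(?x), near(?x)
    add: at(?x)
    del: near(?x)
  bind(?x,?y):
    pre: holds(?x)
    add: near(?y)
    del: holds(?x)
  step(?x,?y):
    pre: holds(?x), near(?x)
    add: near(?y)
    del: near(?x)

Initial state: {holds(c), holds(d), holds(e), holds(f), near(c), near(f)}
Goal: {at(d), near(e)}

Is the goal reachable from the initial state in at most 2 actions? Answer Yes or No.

1. grab(c)  →  {at(c), holds(c), holds(d), holds(e), holds(f), near(f)}
2. drop(e,c)  →  {at(e), holds(d), holds(e), holds(f), near(e), near(f)}
3. drop(d,e)  →  {at(d), holds(d), holds(f), near(d), near(e), near(f)}
optimal plan length = 3; 3 > 2

No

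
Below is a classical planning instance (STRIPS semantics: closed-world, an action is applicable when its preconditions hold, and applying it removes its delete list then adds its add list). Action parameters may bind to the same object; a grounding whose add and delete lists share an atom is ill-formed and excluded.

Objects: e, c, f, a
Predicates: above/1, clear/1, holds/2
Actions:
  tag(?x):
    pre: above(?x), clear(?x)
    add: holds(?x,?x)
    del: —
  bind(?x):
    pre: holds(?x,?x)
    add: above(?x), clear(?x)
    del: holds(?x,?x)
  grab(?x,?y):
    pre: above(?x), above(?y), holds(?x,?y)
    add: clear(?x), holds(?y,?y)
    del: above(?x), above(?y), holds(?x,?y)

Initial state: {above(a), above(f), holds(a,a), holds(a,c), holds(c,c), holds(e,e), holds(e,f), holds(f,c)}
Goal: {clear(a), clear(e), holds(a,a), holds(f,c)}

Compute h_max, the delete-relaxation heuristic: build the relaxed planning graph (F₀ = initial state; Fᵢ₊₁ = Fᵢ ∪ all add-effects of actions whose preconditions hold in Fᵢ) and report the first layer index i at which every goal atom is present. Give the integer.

1

F0 = init (8 atoms)
F1 = F0 ∪ {above(c), above(e), clear(a), clear(c), clear(e)}  (13 atoms)
goal ⊆ F1  ⇒  h_max = 1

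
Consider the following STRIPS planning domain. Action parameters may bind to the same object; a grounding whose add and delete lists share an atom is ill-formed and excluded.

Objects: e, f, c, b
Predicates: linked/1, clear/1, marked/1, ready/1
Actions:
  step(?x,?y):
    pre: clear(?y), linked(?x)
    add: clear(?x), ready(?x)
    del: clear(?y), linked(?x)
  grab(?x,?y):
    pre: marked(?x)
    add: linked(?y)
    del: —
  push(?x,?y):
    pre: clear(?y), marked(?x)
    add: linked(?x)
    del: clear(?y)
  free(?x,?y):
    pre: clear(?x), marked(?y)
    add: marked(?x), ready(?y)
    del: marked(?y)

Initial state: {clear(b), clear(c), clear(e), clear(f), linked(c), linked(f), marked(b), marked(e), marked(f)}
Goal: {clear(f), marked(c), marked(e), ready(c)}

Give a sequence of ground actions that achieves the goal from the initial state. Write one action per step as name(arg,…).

step(c,e); free(c,f)

1. step(c,e)  →  {clear(b), clear(c), clear(f), linked(f), marked(b), marked(e), marked(f), ready(c)}
2. free(c,f)  →  {clear(b), clear(c), clear(f), linked(f), marked(b), marked(c), marked(e), ready(c), ready(f)}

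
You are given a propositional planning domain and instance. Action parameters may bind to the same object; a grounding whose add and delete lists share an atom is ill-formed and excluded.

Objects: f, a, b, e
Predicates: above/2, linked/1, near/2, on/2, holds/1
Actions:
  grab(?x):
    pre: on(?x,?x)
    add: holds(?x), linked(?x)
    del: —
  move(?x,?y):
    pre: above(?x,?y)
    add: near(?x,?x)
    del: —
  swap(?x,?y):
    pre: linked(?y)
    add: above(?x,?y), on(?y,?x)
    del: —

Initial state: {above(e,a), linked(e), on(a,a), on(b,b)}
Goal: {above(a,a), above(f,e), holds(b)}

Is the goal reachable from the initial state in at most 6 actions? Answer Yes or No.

Yes

1. grab(a)  →  {above(e,a), holds(a), linked(a), linked(e), on(a,a), on(b,b)}
2. grab(b)  →  {above(e,a), holds(a), holds(b), linked(a), linked(b), linked(e), on(a,a), on(b,b)}
3. swap(f,e)  →  {above(e,a), above(f,e), holds(a), holds(b), linked(a), linked(b), linked(e), on(a,a), on(b,b), on(e,f)}
4. swap(a,a)  →  {above(a,a), above(e,a), above(f,e), holds(a), holds(b), linked(a), linked(b), linked(e), on(a,a), on(b,b), on(e,f)}
optimal plan length = 4; 4 ≤ 6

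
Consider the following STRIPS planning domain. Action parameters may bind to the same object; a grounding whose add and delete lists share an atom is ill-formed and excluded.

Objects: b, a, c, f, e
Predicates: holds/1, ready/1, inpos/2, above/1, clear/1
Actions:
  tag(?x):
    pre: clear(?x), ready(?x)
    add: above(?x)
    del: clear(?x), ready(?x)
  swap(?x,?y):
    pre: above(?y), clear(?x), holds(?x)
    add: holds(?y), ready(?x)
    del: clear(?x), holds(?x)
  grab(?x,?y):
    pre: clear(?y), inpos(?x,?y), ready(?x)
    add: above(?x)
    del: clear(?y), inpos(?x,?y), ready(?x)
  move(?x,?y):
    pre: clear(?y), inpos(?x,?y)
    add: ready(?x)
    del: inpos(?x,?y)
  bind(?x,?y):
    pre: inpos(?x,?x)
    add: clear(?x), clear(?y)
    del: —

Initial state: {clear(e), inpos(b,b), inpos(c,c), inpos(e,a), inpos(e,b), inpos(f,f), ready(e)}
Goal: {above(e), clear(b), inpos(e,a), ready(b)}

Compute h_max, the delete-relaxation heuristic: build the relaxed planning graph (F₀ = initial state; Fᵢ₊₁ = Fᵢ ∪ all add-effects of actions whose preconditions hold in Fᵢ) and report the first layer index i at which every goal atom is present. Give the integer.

2

F0 = init (7 atoms)
F1 = F0 ∪ {above(e), clear(a), clear(b), clear(c), clear(f)}  (12 atoms)
F2 = F1 ∪ {ready(b), ready(c), ready(f)}  (15 atoms)
goal ⊆ F2  ⇒  h_max = 2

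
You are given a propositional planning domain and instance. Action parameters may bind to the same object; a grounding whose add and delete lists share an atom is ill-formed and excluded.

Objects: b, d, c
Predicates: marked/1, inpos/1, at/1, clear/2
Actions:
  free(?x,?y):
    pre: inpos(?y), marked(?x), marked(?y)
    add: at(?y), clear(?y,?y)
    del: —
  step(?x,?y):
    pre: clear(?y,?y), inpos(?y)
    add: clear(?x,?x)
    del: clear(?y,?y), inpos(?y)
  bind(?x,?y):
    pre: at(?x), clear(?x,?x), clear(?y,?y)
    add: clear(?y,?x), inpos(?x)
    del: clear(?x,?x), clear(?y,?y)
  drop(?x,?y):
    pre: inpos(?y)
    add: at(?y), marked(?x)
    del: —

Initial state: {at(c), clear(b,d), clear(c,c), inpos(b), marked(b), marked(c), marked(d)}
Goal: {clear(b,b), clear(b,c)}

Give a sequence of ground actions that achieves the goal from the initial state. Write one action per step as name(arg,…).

free(b,b); bind(c,b); free(b,b)

1. free(b,b)  →  {at(b), at(c), clear(b,b), clear(b,d), clear(c,c), inpos(b), marked(b), marked(c), marked(d)}
2. bind(c,b)  →  {at(b), at(c), clear(b,c), clear(b,d), inpos(b), inpos(c), marked(b), marked(c), marked(d)}
3. free(b,b)  →  {at(b), at(c), clear(b,b), clear(b,c), clear(b,d), inpos(b), inpos(c), marked(b), marked(c), marked(d)}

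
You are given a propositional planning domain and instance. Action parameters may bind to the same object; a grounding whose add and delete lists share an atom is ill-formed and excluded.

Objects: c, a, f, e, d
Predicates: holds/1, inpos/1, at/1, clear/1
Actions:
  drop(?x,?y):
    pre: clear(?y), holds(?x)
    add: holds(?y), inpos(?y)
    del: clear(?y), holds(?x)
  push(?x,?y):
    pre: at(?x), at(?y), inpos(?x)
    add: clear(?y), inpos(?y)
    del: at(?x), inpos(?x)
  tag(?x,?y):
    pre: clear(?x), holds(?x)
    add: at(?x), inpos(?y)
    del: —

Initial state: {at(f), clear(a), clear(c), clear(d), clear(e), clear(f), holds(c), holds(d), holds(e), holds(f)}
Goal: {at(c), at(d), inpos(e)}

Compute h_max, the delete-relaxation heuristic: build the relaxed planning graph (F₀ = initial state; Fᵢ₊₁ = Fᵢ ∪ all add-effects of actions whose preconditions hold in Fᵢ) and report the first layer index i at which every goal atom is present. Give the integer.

F0 = init (10 atoms)
F1 = F0 ∪ {at(c), at(d), at(e), holds(a), inpos(a), inpos(c), inpos(d), inpos(e), inpos(f)}  (19 atoms)
goal ⊆ F1  ⇒  h_max = 1

1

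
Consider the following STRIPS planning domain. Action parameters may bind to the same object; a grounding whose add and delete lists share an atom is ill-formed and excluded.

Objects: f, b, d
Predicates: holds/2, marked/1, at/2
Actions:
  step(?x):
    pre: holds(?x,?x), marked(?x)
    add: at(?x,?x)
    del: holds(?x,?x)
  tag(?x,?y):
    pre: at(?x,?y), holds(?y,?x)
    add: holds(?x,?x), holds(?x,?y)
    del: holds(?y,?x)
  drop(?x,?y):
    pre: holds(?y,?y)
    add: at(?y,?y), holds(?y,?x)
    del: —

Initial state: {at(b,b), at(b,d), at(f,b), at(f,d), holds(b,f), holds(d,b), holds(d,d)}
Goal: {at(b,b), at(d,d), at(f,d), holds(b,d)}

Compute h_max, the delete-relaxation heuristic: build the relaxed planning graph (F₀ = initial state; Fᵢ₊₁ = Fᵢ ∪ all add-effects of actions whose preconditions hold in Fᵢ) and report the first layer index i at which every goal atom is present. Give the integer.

1

F0 = init (7 atoms)
F1 = F0 ∪ {at(d,d), holds(b,b), holds(b,d), holds(d,f), holds(f,b), holds(f,f)}  (13 atoms)
goal ⊆ F1  ⇒  h_max = 1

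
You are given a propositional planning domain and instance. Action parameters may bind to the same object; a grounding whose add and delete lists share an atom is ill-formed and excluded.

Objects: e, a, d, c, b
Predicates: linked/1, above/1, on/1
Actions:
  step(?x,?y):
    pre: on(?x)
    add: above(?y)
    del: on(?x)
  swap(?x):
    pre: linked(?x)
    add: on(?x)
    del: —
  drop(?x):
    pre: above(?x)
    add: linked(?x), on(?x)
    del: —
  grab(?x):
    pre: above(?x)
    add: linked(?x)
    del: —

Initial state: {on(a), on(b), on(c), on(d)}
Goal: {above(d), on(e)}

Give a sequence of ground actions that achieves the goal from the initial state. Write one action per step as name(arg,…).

1. step(a,e)  →  {above(e), on(b), on(c), on(d)}
2. step(d,d)  →  {above(d), above(e), on(b), on(c)}
3. drop(e)  →  {above(d), above(e), linked(e), on(b), on(c), on(e)}

step(a,e); step(d,d); drop(e)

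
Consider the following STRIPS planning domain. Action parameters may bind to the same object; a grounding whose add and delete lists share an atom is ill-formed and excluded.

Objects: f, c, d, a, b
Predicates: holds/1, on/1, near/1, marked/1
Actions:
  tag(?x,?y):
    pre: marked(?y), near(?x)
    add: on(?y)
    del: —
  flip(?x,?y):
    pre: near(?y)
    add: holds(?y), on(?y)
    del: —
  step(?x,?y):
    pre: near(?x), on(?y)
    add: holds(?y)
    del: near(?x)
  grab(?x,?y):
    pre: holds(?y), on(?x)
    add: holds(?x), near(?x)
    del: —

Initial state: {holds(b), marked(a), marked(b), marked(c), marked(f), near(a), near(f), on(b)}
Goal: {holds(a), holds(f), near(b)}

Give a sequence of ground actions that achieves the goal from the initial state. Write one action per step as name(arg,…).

1. flip(f,f)  →  {holds(b), holds(f), marked(a), marked(b), marked(c), marked(f), near(a), near(f), on(b), on(f)}
2. flip(f,a)  →  {holds(a), holds(b), holds(f), marked(a), marked(b), marked(c), marked(f), near(a), near(f), on(a), on(b), on(f)}
3. grab(b,f)  →  {holds(a), holds(b), holds(f), marked(a), marked(b), marked(c), marked(f), near(a), near(b), near(f), on(a), on(b), on(f)}

flip(f,f); flip(f,a); grab(b,f)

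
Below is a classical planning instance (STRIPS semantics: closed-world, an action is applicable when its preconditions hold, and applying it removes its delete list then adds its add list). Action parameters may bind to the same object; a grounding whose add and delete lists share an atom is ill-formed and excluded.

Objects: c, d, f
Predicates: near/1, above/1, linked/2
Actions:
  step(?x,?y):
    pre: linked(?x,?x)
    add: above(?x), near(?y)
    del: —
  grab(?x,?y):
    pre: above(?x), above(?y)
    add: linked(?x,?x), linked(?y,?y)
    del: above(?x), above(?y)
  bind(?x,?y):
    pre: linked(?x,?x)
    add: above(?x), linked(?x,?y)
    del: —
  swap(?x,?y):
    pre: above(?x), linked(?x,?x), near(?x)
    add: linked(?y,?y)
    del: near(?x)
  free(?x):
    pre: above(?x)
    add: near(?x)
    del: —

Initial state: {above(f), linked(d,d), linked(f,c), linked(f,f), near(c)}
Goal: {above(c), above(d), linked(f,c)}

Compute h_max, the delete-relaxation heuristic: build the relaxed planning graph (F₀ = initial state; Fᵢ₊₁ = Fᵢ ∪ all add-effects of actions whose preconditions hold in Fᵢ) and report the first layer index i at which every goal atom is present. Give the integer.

3

F0 = init (5 atoms)
F1 = F0 ∪ {above(d), linked(d,c), linked(d,f), linked(f,d), near(d), near(f)}  (11 atoms)
F2 = F1 ∪ {linked(c,c)}  (12 atoms)
F3 = F2 ∪ {above(c), linked(c,d), linked(c,f)}  (15 atoms)
goal ⊆ F3  ⇒  h_max = 3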